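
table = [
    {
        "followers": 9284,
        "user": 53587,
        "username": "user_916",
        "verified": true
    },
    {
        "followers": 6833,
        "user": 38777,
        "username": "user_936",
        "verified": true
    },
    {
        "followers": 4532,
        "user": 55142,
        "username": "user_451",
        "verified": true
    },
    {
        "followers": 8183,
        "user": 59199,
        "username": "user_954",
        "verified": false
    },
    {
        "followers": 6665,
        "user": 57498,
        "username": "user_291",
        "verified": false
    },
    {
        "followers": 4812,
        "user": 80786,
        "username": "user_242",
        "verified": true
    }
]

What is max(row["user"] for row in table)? 80786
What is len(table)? 6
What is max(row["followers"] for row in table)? 9284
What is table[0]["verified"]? True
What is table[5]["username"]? "user_242"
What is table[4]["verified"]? False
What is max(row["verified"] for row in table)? True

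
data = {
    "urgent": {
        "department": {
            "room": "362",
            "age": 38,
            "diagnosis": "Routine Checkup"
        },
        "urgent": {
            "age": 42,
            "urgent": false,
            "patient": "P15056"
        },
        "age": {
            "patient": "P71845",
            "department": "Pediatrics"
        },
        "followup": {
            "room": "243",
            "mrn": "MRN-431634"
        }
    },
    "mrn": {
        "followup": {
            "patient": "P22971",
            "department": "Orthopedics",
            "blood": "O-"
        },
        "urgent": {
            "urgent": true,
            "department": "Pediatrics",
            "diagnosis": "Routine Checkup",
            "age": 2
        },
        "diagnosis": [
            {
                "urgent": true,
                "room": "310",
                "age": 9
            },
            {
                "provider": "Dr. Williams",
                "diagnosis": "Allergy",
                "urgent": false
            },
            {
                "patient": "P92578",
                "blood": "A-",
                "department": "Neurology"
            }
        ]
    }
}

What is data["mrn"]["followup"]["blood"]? "O-"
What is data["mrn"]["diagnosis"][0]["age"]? 9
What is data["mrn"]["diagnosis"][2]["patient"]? "P92578"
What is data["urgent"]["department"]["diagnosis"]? "Routine Checkup"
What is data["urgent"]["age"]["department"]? "Pediatrics"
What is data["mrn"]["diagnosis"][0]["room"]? "310"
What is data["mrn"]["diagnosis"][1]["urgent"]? False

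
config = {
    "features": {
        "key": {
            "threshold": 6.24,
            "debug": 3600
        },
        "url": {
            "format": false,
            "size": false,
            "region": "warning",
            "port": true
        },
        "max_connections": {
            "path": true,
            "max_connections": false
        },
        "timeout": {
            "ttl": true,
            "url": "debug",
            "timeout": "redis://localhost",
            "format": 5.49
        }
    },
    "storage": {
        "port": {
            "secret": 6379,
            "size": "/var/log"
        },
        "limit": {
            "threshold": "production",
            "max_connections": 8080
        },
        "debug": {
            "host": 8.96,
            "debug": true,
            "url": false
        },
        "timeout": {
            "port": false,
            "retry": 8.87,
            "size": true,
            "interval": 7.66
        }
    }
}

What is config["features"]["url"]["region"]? "warning"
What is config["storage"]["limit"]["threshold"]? "production"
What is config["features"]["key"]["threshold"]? 6.24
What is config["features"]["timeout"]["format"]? 5.49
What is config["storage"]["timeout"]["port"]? False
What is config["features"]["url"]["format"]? False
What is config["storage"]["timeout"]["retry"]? 8.87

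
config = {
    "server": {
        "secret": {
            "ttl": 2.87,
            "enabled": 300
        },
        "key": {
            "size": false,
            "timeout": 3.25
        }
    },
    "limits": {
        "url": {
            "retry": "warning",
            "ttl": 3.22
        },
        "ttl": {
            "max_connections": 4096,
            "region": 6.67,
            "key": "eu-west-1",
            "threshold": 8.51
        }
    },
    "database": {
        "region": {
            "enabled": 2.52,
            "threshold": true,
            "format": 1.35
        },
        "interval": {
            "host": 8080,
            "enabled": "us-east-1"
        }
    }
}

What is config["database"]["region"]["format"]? 1.35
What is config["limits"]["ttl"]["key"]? "eu-west-1"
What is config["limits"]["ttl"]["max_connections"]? 4096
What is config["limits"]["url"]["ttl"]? 3.22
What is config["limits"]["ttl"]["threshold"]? 8.51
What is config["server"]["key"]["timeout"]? 3.25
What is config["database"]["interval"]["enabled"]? "us-east-1"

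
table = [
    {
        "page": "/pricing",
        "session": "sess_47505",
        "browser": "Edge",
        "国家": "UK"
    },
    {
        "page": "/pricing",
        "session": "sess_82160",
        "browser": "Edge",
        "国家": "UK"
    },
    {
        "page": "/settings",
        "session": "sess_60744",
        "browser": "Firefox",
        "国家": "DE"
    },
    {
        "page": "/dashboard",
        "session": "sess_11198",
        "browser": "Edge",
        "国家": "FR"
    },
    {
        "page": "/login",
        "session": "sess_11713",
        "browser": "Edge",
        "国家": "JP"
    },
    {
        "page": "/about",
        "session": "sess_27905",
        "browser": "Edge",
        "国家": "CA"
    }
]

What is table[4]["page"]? "/login"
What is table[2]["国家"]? "DE"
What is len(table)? 6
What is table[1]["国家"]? "UK"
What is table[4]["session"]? "sess_11713"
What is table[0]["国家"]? "UK"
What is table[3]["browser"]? "Edge"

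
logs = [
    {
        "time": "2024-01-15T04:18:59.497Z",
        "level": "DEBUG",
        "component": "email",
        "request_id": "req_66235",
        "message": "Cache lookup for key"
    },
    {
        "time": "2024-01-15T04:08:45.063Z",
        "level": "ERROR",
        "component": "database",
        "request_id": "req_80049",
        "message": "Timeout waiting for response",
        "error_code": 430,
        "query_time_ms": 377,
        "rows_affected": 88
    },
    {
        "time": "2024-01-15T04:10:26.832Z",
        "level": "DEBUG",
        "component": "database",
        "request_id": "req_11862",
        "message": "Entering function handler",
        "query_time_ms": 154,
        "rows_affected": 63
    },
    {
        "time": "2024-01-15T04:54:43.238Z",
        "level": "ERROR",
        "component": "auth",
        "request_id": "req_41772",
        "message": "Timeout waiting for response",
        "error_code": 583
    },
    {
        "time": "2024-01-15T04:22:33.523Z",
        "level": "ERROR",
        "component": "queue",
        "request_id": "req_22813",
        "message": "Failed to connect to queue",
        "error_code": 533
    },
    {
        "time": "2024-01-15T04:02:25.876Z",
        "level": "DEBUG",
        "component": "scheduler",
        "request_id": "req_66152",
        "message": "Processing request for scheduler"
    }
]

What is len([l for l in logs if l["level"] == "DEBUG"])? 3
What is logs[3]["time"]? "2024-01-15T04:54:43.238Z"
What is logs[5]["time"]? "2024-01-15T04:02:25.876Z"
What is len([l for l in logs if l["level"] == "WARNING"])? 0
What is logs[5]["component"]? "scheduler"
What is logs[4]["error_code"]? 533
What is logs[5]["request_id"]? "req_66152"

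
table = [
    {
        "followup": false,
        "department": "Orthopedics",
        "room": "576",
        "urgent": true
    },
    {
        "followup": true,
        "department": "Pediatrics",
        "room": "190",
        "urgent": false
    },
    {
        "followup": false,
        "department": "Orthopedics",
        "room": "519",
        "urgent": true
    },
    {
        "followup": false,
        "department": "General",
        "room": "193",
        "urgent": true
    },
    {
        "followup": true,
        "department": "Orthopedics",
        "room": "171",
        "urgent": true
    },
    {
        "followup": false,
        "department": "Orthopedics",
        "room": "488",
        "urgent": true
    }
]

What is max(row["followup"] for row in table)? True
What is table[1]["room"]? "190"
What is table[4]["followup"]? True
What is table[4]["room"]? "171"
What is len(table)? 6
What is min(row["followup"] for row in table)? False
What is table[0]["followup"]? False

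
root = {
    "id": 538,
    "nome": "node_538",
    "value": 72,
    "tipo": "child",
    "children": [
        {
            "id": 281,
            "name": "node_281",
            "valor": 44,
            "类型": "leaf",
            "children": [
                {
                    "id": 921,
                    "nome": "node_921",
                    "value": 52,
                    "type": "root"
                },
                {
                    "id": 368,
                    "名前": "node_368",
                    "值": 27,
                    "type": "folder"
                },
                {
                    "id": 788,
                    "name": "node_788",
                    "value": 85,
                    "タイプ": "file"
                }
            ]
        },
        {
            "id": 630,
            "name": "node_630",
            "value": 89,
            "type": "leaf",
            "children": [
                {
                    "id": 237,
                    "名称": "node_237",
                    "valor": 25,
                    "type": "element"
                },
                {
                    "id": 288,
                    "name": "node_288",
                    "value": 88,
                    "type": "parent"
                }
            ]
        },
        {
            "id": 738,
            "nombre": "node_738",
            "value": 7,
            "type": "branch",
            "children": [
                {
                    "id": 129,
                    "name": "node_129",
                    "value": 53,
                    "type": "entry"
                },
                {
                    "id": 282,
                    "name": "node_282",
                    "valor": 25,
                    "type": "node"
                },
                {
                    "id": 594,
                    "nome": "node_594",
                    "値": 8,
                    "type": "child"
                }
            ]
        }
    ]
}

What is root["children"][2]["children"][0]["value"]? 53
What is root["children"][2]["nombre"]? "node_738"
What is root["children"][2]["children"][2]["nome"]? "node_594"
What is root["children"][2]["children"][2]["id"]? 594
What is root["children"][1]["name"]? "node_630"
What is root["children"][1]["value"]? 89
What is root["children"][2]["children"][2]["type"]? "child"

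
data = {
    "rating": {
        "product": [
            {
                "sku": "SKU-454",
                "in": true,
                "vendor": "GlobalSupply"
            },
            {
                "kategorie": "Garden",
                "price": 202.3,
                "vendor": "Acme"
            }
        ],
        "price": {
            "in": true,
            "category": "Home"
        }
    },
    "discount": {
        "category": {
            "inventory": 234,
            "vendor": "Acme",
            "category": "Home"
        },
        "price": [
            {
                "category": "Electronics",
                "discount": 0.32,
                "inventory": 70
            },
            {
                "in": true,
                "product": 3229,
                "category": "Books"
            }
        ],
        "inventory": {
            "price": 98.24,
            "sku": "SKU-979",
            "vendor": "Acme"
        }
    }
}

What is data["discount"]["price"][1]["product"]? 3229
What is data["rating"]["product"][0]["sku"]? "SKU-454"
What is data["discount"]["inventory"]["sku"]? "SKU-979"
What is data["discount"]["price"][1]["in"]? True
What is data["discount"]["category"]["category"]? "Home"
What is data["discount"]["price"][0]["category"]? "Electronics"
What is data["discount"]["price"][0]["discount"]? 0.32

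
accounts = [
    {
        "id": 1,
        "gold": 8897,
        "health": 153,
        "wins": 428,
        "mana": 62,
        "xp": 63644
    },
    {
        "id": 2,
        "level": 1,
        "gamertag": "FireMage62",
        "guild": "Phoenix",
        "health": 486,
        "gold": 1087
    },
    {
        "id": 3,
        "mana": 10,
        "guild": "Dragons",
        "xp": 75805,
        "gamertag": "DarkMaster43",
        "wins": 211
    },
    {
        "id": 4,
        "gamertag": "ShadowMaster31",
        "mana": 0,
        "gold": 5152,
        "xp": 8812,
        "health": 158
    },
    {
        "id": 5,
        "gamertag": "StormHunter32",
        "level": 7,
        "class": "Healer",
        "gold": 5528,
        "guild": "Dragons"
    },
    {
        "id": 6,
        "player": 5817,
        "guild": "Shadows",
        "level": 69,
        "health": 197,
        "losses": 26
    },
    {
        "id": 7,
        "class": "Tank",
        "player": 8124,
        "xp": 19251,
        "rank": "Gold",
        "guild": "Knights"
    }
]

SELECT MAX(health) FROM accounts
486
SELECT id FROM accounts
[1, 2, 3, 4, 5, 6, 7]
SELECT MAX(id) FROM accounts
7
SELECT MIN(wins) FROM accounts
211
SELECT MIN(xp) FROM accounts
8812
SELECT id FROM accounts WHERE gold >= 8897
[1]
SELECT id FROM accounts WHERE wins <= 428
[1, 3]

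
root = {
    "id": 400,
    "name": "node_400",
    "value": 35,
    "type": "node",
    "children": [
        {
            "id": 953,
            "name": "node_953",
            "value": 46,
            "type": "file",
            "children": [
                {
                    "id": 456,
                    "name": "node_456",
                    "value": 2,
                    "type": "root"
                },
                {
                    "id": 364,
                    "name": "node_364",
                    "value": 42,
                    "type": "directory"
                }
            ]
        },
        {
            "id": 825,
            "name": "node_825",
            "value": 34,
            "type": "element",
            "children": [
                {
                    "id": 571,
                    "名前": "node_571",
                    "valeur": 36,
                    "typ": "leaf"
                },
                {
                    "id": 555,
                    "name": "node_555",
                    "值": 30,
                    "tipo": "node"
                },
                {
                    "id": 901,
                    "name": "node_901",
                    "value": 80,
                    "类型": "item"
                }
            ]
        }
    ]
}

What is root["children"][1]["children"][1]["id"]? 555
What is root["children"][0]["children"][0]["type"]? "root"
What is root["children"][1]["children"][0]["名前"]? "node_571"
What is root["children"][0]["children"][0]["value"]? 2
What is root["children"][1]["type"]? "element"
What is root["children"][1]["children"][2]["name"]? "node_901"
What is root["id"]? 400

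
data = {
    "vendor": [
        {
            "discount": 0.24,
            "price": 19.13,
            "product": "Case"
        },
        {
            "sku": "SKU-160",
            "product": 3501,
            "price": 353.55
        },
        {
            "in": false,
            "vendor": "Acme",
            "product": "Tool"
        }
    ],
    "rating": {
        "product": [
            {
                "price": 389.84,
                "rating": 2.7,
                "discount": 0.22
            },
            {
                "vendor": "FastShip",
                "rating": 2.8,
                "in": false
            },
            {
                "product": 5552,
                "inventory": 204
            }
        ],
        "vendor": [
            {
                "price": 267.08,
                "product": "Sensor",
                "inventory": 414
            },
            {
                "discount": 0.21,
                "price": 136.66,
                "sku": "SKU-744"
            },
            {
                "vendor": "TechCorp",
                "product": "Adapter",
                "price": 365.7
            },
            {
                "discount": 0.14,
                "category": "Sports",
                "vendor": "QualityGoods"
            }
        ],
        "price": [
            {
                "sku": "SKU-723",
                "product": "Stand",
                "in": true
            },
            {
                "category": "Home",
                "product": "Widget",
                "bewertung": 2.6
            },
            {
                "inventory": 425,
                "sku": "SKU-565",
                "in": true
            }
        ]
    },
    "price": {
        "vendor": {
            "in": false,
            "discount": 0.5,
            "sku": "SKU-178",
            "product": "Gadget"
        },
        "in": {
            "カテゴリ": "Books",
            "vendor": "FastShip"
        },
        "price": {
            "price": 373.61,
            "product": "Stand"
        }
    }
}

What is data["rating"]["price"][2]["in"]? True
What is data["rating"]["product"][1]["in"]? False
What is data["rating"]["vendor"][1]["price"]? 136.66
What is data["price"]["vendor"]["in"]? False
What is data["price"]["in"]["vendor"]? "FastShip"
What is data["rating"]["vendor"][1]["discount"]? 0.21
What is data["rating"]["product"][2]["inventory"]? 204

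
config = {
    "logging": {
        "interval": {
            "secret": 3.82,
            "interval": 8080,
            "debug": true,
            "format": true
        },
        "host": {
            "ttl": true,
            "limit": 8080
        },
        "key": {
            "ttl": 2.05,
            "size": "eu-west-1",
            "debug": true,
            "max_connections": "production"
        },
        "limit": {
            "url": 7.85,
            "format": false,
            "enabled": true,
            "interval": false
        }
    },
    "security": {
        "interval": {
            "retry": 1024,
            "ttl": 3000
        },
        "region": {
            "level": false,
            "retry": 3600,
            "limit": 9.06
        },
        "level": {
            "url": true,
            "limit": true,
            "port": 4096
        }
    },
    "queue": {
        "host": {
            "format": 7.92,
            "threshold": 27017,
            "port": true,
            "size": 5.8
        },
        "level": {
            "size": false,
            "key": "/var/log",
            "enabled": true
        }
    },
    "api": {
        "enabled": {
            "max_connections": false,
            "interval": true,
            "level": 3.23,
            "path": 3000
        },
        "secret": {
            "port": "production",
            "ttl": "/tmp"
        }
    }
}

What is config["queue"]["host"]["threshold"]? 27017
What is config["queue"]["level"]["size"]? False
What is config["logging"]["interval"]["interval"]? 8080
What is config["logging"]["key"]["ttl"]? 2.05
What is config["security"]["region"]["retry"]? 3600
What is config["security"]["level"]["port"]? 4096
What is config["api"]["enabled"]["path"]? 3000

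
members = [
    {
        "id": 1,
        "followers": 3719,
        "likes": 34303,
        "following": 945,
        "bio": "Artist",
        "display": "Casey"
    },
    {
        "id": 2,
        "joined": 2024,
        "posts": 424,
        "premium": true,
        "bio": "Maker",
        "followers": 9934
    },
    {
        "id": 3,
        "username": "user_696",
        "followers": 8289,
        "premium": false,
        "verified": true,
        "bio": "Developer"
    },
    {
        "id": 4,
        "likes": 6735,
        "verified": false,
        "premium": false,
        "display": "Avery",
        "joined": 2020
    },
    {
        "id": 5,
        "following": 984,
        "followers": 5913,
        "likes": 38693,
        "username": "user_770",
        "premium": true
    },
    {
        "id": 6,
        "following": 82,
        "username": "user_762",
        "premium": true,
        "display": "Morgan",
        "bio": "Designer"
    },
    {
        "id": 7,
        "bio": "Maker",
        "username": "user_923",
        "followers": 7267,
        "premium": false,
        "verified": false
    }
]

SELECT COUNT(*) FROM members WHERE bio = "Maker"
2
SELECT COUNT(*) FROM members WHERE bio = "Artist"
1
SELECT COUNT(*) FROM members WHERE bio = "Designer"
1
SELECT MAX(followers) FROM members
9934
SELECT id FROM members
[1, 2, 3, 4, 5, 6, 7]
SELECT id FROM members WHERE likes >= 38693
[5]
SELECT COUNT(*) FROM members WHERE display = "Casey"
1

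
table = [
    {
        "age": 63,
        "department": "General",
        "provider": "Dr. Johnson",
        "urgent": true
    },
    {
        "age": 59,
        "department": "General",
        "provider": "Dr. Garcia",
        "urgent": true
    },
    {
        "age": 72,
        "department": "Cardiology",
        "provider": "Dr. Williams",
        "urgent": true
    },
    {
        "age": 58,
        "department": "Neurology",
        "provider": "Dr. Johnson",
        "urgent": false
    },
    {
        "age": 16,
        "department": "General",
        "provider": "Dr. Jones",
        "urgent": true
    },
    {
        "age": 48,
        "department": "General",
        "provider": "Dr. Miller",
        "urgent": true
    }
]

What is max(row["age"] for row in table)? 72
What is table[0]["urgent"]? True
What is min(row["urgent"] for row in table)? False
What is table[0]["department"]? "General"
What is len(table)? 6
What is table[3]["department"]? "Neurology"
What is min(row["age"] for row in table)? 16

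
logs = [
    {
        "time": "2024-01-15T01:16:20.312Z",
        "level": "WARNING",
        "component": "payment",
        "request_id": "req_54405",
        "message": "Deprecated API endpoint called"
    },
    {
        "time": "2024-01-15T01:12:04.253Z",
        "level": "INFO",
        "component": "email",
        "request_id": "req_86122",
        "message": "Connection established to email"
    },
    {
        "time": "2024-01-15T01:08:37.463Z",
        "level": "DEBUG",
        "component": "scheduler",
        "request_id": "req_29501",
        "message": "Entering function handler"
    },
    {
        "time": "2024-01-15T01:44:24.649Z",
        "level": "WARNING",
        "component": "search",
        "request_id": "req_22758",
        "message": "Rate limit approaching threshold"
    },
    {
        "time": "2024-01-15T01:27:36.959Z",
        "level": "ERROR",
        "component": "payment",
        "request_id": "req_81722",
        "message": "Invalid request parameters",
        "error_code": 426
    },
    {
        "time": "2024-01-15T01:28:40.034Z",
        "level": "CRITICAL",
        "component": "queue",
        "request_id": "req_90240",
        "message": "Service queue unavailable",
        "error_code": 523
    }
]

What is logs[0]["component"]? "payment"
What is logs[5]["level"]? "CRITICAL"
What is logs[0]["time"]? "2024-01-15T01:16:20.312Z"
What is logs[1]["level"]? "INFO"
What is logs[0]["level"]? "WARNING"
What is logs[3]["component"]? "search"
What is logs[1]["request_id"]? "req_86122"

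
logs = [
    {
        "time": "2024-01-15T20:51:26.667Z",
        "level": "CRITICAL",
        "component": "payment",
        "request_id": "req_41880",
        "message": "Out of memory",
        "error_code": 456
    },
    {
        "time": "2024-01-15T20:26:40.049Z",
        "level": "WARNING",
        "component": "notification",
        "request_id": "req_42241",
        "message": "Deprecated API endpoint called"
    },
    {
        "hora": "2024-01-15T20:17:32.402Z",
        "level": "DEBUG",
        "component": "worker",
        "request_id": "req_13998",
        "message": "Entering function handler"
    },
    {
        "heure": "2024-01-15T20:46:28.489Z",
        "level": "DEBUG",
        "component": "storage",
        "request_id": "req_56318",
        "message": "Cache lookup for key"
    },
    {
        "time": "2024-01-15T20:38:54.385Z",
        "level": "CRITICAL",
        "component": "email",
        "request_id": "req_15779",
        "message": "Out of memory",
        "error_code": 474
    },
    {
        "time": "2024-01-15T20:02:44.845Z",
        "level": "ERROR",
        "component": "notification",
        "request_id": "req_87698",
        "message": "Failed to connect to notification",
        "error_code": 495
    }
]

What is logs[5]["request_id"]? "req_87698"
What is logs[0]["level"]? "CRITICAL"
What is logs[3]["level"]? "DEBUG"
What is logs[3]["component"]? "storage"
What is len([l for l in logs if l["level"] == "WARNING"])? 1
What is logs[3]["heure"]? "2024-01-15T20:46:28.489Z"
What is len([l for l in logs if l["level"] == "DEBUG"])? 2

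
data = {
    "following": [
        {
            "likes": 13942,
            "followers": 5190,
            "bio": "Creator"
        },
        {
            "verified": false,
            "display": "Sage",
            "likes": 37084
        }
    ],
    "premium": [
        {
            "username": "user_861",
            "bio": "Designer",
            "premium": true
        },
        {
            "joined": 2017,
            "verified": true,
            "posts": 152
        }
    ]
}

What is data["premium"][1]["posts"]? 152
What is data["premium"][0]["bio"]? "Designer"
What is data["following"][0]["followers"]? 5190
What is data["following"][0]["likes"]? 13942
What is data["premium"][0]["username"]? "user_861"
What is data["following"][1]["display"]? "Sage"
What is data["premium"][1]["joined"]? 2017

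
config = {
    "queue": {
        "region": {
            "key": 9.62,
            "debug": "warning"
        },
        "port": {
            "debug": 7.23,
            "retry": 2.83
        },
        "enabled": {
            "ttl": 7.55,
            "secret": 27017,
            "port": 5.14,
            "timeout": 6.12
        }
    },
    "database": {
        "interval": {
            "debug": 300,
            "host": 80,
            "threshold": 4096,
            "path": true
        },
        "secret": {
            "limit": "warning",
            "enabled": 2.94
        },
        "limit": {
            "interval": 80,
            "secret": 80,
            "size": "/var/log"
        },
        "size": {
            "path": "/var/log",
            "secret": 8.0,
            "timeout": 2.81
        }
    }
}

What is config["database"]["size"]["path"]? "/var/log"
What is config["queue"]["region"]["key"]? 9.62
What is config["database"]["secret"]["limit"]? "warning"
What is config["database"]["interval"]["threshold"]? 4096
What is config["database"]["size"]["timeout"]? 2.81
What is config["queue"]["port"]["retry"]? 2.83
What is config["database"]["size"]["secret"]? 8.0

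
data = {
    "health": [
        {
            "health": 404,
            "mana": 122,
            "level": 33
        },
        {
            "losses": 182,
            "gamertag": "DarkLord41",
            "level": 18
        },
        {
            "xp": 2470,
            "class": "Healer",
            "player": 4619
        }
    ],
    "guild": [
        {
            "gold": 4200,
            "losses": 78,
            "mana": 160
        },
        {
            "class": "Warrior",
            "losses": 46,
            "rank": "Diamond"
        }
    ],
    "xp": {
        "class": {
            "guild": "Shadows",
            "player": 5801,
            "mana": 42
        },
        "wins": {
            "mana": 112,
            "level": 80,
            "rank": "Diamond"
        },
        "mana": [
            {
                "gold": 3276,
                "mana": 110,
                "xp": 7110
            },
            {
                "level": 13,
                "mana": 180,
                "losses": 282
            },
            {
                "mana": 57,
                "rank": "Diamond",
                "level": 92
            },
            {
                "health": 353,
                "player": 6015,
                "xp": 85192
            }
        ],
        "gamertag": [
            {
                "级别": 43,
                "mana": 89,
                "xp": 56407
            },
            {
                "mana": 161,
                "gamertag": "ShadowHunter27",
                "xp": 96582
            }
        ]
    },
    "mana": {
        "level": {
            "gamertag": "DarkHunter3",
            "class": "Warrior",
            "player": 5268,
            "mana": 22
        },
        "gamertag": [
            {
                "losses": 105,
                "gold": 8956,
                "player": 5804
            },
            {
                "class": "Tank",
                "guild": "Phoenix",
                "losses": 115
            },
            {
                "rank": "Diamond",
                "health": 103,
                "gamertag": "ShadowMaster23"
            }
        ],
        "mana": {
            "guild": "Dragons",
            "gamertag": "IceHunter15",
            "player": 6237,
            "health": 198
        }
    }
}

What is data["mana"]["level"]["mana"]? 22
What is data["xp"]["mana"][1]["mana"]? 180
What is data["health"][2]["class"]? "Healer"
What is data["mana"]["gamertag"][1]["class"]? "Tank"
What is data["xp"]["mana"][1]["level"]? 13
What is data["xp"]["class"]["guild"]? "Shadows"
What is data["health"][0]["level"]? 33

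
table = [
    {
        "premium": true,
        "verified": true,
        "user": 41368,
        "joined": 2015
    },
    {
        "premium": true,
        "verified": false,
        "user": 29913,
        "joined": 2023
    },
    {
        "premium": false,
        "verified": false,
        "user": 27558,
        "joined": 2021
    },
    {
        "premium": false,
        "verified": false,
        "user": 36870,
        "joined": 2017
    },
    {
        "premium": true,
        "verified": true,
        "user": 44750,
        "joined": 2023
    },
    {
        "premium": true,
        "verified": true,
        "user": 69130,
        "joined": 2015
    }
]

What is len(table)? 6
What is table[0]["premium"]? True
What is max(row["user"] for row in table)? 69130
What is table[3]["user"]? 36870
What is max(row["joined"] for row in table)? 2023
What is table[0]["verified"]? True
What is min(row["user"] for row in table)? 27558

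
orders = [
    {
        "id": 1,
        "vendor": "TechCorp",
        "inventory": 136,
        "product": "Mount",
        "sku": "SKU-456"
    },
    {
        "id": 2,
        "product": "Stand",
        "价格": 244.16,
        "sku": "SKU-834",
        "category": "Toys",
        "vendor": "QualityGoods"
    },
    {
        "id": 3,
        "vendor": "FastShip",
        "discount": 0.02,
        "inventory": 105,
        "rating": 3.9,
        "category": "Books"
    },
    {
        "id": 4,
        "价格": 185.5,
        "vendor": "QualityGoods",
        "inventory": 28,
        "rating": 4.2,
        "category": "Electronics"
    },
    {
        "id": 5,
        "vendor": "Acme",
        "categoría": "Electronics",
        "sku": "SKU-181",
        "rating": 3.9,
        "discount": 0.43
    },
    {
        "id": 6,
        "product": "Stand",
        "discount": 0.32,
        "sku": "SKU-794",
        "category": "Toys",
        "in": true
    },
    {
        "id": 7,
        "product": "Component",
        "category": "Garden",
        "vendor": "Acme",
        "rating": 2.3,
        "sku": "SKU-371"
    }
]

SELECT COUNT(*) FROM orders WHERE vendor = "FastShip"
1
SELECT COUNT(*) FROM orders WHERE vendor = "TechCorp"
1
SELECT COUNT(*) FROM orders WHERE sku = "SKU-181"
1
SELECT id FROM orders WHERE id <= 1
[1]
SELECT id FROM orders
[1, 2, 3, 4, 5, 6, 7]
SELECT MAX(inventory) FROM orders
136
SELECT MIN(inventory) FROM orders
28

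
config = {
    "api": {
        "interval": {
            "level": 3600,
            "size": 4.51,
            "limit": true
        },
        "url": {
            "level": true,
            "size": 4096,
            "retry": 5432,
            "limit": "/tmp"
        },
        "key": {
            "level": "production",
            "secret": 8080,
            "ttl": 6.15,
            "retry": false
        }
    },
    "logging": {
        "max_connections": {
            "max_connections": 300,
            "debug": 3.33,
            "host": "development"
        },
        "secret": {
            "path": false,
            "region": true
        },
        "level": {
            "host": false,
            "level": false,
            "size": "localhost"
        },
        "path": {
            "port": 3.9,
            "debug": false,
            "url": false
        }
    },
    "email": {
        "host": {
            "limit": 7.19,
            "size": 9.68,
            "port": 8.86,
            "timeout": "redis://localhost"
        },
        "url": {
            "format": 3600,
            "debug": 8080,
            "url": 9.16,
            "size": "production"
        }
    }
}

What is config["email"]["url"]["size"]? "production"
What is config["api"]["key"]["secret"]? 8080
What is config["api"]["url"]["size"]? 4096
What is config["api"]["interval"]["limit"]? True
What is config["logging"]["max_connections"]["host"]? "development"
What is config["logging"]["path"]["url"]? False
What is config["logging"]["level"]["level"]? False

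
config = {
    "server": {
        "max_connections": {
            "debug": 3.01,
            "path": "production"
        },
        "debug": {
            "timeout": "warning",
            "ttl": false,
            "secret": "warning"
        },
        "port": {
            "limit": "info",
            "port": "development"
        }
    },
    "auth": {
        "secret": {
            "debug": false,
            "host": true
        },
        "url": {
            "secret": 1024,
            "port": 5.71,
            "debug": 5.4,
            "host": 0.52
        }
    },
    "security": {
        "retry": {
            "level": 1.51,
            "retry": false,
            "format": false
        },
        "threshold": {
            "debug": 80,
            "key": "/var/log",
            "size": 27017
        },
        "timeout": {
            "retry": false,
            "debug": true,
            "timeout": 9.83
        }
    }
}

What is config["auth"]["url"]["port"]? 5.71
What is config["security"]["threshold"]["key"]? "/var/log"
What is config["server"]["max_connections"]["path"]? "production"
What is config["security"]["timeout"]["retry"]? False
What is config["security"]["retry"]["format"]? False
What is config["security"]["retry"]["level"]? 1.51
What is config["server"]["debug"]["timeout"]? "warning"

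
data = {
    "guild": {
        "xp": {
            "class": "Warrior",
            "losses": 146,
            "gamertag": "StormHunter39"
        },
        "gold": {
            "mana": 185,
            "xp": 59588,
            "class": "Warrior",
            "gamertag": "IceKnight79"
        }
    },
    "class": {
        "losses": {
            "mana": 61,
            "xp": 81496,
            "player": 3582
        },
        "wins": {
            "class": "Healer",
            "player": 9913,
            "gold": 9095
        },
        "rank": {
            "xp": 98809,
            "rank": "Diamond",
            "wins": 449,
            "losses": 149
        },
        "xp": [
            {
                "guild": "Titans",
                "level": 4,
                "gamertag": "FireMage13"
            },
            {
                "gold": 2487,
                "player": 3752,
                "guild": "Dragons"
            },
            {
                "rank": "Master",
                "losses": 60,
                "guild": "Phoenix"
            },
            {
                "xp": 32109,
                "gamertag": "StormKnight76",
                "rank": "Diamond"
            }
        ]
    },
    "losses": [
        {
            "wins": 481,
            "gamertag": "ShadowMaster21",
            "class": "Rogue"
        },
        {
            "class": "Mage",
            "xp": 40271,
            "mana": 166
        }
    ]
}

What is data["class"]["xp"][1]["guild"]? "Dragons"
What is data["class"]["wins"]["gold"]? 9095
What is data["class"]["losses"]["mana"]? 61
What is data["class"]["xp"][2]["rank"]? "Master"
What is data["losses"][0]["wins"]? 481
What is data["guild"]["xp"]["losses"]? 146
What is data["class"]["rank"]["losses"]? 149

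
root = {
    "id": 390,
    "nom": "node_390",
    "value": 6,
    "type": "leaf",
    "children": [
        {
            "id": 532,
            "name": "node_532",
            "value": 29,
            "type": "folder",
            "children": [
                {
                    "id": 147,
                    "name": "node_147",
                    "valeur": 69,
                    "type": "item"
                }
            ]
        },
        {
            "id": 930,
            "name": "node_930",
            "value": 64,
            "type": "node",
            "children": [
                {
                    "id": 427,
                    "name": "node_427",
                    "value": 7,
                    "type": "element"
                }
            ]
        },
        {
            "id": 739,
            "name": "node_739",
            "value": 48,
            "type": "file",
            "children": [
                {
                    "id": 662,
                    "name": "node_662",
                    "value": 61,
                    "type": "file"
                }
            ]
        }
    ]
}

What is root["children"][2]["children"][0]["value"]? 61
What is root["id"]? 390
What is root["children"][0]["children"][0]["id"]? 147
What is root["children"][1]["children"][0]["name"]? "node_427"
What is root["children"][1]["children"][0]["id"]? 427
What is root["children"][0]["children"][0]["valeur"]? 69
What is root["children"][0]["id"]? 532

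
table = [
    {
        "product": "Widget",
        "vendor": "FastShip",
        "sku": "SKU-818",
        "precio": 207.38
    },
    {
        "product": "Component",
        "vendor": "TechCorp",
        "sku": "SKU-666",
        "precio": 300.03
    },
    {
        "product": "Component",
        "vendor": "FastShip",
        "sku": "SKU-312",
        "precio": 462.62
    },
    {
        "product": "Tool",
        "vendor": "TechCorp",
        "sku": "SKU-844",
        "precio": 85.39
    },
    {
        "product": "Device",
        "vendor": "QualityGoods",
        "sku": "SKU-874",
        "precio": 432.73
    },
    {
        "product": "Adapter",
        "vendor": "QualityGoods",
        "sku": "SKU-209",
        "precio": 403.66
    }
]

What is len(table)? 6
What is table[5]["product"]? "Adapter"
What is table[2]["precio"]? 462.62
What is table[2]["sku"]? "SKU-312"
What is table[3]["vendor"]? "TechCorp"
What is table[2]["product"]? "Component"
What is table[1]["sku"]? "SKU-666"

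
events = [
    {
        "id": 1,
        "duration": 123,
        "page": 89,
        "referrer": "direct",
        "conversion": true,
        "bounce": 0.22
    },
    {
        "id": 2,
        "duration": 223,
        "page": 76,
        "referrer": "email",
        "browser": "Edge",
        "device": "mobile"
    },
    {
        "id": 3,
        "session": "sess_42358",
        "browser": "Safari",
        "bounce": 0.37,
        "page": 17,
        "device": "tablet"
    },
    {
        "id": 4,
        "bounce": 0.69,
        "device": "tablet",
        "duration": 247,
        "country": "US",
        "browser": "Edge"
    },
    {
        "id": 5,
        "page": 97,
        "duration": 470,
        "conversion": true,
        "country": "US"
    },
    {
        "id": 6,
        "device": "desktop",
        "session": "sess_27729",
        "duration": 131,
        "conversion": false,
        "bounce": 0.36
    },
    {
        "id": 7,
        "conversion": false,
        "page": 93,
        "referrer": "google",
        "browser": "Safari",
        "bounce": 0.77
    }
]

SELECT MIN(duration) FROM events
123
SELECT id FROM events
[1, 2, 3, 4, 5, 6, 7]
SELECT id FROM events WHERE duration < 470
[1, 2, 4, 6]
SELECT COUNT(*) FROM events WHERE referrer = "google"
1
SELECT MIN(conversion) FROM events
False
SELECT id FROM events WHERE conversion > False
[1, 5]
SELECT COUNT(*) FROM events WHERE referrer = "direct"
1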